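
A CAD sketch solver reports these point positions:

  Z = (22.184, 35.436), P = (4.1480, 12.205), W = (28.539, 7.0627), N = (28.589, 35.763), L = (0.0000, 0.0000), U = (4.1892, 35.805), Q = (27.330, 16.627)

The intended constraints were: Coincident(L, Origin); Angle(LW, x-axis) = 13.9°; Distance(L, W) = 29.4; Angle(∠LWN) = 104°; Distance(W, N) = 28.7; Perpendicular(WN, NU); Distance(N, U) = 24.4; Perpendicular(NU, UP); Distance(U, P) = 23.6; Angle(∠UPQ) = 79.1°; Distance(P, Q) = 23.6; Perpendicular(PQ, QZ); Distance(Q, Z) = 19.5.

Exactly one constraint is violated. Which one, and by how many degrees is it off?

Perpendicular(PQ, QZ) — off by 4.50°.

L = (0.00, 0.00) ✓; LW at 13.90° ✓; |LW| = 29.40 ✓; ∠LWN = 104.0° ✓; |WN| = 28.70 ✓; ∠(WN, NU) = 90.00° ✓; |NU| = 24.40 ✓; ∠(NU, UP) = 90.00° ✓; |UP| = 23.60 ✓; ∠UPQ = 79.10° ✓; |PQ| = 23.60 ✓; ∠(PQ, QZ) = 94.50° ✗; |QZ| = 19.50 ✓.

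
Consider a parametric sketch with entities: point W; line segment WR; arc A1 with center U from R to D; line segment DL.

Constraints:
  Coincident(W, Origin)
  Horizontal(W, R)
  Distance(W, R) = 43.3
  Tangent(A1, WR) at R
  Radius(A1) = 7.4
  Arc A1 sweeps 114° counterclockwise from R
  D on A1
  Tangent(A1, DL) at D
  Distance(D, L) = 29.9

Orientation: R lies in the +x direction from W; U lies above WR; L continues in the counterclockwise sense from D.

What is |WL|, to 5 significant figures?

53.474

W is at the origin; WR is horizontal with |WR| = 43.3 and R on the +x side, so R = (43.300, 0.0000). Tangency of A1 to WR means the radius UR is perpendicular to WR, so U = R + (0, 7.4) = (43.300, 7.4000). On A1, R sits at bearing -90° from U; a 114° counterclockwise sweep puts D at bearing 24°, so D = U + 7.4·(cos 24°, sin 24°) = (50.060, 10.410). A1 meets DL tangentially, so UD is at right angles to DL, so DL runs along (−sin 24°, cos 24°); with |DL| = 29.9, L = (37.899, 37.725). Then |WL| = |L − W| = 53.474.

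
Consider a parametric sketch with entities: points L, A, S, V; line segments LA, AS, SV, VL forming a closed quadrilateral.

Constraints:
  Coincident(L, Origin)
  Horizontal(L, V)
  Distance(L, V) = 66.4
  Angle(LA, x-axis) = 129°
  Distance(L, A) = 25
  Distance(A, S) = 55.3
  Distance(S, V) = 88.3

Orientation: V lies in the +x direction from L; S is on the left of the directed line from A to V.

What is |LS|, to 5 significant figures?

68.983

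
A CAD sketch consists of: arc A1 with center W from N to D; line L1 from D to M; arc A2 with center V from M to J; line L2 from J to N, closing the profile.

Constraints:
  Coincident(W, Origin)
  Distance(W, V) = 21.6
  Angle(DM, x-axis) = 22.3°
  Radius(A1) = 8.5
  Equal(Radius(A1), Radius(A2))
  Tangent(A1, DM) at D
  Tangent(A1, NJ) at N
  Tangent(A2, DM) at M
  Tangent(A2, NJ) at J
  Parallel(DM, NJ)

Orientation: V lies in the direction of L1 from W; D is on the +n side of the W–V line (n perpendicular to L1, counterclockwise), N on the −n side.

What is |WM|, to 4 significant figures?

23.21

The slot axis is L1's direction at 22.3°, so u = (cos 22.3°, sin 22.3°) = (0.9252, 0.3795) and n = (−sin 22.3°, cos 22.3°) = (-0.3795, 0.9252). W is at the origin and V lies 21.6 along u from W, so V = 21.6·u = (19.98, 8.196). Tangency of A1 to both parallel lines with radius 8.5 puts D and N at W ± 8.5·n: D = (-3.225, 7.864), N = (3.225, -7.864). Equal radii place M and J the same way about V: M = V + 8.5·n = (16.76, 16.06), J = V − 8.5·n = (23.21, 0.3320). Then |WM| = |M − W| = 23.21.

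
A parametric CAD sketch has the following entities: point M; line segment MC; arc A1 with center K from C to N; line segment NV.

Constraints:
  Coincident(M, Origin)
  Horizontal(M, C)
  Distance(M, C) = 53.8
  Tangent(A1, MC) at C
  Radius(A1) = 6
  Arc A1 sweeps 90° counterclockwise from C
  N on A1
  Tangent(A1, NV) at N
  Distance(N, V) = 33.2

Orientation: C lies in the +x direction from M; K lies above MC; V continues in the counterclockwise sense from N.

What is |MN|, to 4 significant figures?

60.10

M is at the origin; MC is horizontal with |MC| = 53.8 and C on the +x side, so C = (53.80, 0.000). A1 meets MC tangentially, so KC is at right angles to MC, so K = C + (0, 6) = (53.80, 6.000). On A1, C sits at bearing -90° from K; a 90° counterclockwise sweep puts N at bearing 0°, so N = K + 6.0·(cos 0°, sin 0°) = (59.80, 6.000). Then |MN| = |N − M| = 60.10.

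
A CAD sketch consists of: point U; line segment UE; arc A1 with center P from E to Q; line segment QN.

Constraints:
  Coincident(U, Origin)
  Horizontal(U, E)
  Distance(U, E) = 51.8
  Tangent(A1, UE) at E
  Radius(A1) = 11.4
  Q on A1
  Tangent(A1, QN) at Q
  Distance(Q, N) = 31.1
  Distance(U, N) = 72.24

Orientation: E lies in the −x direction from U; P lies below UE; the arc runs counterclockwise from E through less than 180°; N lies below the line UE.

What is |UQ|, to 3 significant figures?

64.4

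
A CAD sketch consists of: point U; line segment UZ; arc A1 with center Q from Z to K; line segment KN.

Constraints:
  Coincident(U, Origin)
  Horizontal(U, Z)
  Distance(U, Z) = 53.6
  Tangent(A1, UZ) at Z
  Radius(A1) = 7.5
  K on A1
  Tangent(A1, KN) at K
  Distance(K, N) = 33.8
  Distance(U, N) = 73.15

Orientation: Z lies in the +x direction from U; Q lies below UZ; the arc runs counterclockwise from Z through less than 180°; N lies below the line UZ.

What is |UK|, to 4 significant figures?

47.89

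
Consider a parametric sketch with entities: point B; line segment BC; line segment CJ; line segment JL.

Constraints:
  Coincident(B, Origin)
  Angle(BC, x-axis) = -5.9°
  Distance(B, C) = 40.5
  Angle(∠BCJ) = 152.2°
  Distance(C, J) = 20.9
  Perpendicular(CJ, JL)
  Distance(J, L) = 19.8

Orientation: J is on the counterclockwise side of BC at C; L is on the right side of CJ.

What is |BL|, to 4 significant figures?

68.66

B is at the origin; BC runs at -5.9° with length 40.5, so C = 40.5·(cos -5.9°, sin -5.9°) = (40.29, -4.163). ∠BCJ = 152.2°, so CJ runs at -5.9° + (180° − 152.2°) = 21.90° from the x-axis; with |CJ| = 20.9, J = C + 20.9·(cos 21.90°, sin 21.90°) = (59.68, 3.632). CJ is perpendicular to JL; with |JL| = 19.8 on the right of CJ, L = J + 19.8·(0.3730, -0.9278) = (67.06, -14.74). Then |BL| = |L − B| = 68.66.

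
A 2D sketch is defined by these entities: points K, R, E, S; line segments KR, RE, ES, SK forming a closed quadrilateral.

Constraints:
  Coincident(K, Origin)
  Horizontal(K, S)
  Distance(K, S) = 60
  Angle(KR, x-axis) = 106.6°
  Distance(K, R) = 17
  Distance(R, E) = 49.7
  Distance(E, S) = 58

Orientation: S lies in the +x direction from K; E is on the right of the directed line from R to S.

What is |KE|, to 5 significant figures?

32.714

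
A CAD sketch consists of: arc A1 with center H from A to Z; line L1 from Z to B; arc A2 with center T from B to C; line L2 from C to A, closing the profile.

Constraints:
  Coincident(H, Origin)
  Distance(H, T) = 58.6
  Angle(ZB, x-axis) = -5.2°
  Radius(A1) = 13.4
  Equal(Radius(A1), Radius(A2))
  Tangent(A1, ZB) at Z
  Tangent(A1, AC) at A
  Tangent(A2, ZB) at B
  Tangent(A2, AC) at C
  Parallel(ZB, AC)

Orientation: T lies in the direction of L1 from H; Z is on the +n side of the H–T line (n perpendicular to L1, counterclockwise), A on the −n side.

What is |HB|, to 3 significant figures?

60.1

Tangency of A1 to both parallel lines with radius 13.4 puts Z and A at H ± 13.4·n: Z = (1.21, 13.3), A = (-1.21, -13.3). Equal radii place B and C the same way about T: B = T + 13.4·n = (59.6, 8.03), C = T − 13.4·n = (57.1, -18.7). Then |HB| = |B − H| = 60.1.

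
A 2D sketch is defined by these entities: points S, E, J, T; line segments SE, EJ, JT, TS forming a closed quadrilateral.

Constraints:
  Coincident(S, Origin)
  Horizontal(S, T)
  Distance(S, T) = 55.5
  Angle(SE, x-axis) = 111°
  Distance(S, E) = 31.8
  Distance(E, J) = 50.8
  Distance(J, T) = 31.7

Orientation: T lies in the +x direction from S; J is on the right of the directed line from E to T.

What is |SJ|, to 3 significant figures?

25.2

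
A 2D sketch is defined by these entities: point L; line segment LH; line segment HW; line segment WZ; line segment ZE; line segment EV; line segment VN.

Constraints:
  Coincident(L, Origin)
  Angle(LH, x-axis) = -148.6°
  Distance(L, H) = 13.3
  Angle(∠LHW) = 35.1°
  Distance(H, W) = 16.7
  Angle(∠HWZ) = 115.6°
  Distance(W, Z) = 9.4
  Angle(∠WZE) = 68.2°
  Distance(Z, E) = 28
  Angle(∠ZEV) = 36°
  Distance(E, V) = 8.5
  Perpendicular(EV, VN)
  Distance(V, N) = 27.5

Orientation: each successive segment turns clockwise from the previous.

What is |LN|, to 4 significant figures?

19.35

∠ZEV = 36.0° gives EV at 106.3° from the x-axis; with |EV| = 8.5, V = (-7.124, -9.473). The perpendicularity gives VN at right angles to EV, so VN runs at 16.30°; with |VN| = 27.5, N = (19.27, -1.755). Then |LN| = |N − L| = 19.35.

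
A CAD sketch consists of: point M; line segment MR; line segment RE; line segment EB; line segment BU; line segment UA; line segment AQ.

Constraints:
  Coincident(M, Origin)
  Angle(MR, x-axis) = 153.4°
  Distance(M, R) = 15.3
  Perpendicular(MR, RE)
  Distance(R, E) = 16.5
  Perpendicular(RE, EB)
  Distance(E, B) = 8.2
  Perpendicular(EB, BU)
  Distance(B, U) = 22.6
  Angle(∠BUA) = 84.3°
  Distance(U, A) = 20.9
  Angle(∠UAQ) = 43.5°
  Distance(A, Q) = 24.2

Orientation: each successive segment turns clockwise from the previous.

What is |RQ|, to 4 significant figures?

12.63

M is at the origin; MR runs at 153.4° with length 15.3, so R = (-13.68, 6.851). MR ⟂ RE, so RE runs at 63.40°; with |RE| = 16.5, E = (-6.293, 21.60). RE ⟂ EB, so EB runs at -26.60°; with |EB| = 8.2, B = (1.040, 17.93). EB is perpendicular to BU, so BU runs at -116.6°; with |BU| = 22.6, U = (-9.080, -2.275). ∠BUA = 84.3° gives UA at 147.7° from the x-axis; with |UA| = 20.9, A = (-26.75, 8.893). ∠UAQ = 43.5° gives AQ at 11.20° from the x-axis; with |AQ| = 24.2, Q = (-3.007, 13.59). Then |RQ| = |Q − R| = 12.63.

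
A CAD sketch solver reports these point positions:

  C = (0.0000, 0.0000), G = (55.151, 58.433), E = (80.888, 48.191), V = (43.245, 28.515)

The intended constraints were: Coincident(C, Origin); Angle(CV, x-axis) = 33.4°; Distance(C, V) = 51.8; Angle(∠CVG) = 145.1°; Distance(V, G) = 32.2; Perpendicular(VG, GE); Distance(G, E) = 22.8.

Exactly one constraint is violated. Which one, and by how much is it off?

Distance(G, E) = 22.8 — off by 4.90.

C = (0.00, 0.00) ✓; CV at 33.40° ✓; |CV| = 51.80 ✓; ∠CVG = 145.1° ✓; |VG| = 32.20 ✓; ∠(VG, GE) = 90.00° ✓; |GE| = 27.70 ✗.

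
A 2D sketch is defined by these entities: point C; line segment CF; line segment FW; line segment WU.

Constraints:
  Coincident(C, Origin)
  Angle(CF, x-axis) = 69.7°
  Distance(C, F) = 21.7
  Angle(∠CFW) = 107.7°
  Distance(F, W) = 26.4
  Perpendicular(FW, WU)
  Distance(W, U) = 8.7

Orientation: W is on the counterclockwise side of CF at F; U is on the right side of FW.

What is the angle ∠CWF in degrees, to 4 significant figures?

32.07°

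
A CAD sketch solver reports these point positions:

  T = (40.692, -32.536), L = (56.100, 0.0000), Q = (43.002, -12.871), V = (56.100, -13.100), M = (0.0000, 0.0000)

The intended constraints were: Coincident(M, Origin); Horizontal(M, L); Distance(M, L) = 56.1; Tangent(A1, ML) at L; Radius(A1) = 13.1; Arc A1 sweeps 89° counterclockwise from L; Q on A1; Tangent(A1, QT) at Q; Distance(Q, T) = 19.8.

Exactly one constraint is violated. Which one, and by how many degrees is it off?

Tangent(A1, QT) at Q — off by 5.70°.

M = (0.00, 0.00) ✓; M.y = 0.00, L.y = 0.00 ✓; |ML| = 56.10 ✓; ∠(VL, LM) = 90.00° ✓; |VL| = 13.10 ✓; bearing(V→Q) − bearing(V→L) = 89.00° ✓; |VQ| = 13.10 ✓; ∠(VQ, QT) = 95.70° ✗; |QT| = 19.80 ✓.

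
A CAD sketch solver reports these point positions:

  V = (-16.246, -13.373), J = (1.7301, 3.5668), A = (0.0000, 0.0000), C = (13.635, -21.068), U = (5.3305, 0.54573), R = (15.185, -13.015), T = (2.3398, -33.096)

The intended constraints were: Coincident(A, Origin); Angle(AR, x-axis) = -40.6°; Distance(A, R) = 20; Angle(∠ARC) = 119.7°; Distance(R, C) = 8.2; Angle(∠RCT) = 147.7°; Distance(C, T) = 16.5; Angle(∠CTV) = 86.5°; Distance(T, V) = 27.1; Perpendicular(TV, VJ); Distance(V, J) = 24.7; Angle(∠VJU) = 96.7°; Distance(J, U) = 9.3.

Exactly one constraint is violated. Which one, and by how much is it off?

Distance(J, U) = 9.3 — off by 4.60.

A = (0.00, 0.00) ✓; AR at -40.60° ✓; |AR| = 20.00 ✓; ∠ARC = 119.7° ✓; |RC| = 8.201 ✓; ∠RCT = 147.7° ✓; |CT| = 16.50 ✓; ∠CTV = 86.50° ✓; |TV| = 27.10 ✓; ∠(TV, VJ) = 90.00° ✓; |VJ| = 24.70 ✓; ∠VJU = 96.70° ✓; |JU| = 4.700 ✗.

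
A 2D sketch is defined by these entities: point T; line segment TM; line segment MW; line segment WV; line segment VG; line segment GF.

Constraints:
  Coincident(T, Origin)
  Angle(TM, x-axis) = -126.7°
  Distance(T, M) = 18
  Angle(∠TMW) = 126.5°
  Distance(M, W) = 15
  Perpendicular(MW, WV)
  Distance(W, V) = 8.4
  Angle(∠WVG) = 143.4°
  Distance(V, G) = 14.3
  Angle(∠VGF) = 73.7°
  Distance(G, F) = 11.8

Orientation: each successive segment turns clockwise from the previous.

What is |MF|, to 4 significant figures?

10.49

T is at the origin; TM runs at -126.7° with length 18.0, so M = (-10.76, -14.43). ∠TMW = 126.5° gives MW at 179.8° from the x-axis; with |MW| = 15.0, W = (-25.76, -14.38). The perpendicularity gives WV at right angles to MW, so WV runs at 89.80°; with |WV| = 8.4, V = (-25.73, -5.980). ∠WVG = 143.4° gives VG at 53.20° from the x-axis; with |VG| = 14.3, G = (-17.16, 5.471). ∠VGF = 73.7° gives GF at -53.10° from the x-axis; with |GF| = 11.8, F = (-10.08, -3.965). Then |MF| = |F − M| = 10.49.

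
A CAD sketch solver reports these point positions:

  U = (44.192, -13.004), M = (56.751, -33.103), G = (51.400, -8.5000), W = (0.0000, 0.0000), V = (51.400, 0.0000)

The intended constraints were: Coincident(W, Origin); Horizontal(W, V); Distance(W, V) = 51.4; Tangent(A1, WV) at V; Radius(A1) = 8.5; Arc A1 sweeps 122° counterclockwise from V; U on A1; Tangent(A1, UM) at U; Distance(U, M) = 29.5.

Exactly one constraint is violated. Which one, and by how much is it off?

Distance(U, M) = 29.5 — off by 5.80.

W = (0.00, 0.00) ✓; W.y = 0.00, V.y = 0.00 ✓; |WV| = 51.40 ✓; ∠(GV, VW) = 90.00° ✓; |GV| = 8.500 ✓; bearing(G→U) − bearing(G→V) = 122.0° ✓; |GU| = 8.499 ✓; ∠(GU, UM) = 90.00° ✓; |UM| = 23.70 ✗.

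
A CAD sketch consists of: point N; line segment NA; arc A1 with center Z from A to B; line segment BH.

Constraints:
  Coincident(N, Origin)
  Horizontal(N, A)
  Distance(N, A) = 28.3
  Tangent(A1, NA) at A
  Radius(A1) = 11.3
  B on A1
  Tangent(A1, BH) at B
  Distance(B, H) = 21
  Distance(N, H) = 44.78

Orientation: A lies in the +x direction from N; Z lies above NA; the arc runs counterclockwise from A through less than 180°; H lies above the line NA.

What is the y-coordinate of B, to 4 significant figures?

16.88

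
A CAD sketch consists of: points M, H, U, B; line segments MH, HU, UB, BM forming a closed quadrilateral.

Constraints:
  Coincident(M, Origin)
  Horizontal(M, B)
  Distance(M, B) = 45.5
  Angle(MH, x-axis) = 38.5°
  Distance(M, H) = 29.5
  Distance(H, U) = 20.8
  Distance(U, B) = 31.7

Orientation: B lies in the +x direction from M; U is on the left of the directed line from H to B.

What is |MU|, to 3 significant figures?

50.3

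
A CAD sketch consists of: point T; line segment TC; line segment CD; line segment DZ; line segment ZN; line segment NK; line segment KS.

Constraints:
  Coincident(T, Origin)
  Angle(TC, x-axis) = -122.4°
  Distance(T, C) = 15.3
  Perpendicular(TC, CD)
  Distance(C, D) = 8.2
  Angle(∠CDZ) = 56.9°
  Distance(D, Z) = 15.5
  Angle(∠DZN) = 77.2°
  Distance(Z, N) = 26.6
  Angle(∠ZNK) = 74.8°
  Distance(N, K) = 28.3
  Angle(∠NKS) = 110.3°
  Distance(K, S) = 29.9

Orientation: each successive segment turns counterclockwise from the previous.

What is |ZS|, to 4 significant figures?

31.79

∠ZNK = 74.8° gives NK at -61.30° from the x-axis; with |NK| = 28.3, K = (-13.74, -32.85). ∠NKS = 110.3° gives KS at 8.400° from the x-axis; with |KS| = 29.9, S = (15.84, -28.48). Then |ZS| = |S − Z| = 31.79.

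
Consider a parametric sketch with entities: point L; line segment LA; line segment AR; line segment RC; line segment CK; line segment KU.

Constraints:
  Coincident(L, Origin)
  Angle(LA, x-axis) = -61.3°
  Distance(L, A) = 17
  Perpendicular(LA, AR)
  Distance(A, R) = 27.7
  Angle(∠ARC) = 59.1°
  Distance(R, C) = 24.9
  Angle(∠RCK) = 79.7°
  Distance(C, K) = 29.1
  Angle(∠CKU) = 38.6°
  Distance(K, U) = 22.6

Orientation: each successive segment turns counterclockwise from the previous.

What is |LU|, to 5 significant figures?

20.808

∠RCK = 79.7° gives CK at -110.10° from the x-axis; with |CK| = 29.1, K = (0.98366, -16.337). ∠CKU = 38.6° gives KU at 31.300° from the x-axis; with |KU| = 22.6, U = (20.294, -4.5956). Then |LU| = |U − L| = 20.808.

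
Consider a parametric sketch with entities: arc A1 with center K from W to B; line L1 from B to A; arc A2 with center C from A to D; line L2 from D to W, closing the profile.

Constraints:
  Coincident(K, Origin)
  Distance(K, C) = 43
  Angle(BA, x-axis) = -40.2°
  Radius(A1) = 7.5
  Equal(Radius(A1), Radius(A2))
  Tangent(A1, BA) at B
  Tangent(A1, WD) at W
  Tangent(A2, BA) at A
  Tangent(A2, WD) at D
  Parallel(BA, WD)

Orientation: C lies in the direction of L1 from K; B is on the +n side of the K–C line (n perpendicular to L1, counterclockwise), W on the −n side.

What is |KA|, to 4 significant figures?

43.65

The slot axis is L1's direction at -40.2°, so u = (cos -40.2°, sin -40.2°) = (0.7638, -0.6455) and n = (−sin -40.2°, cos -40.2°) = (0.6455, 0.7638). K is at the origin and C lies 43.0 along u from K, so C = 43.0·u = (32.84, -27.75). Tangency of A1 to both parallel lines with radius 7.5 puts B and W at K ± 7.5·n: B = (4.841, 5.728), W = (-4.841, -5.728). Equal radii place A and D the same way about C: A = C + 7.5·n = (37.68, -22.03), D = C − 7.5·n = (28.00, -33.48). Then |KA| = |A − K| = 43.65.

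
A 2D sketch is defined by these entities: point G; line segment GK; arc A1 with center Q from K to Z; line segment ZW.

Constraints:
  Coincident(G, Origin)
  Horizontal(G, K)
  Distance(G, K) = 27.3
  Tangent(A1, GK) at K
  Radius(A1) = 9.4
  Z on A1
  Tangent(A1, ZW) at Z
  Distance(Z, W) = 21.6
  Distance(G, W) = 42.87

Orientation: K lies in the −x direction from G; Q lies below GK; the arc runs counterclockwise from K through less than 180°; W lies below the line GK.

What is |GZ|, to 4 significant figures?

38.25

G is at the origin; G and K share the same y with |GK| = 27.3 and K on the −x side, so K = (-27.30, 0.000). Since A1 is tangent to GK there, QK ⟂ GK, so Q = K + (0, -9.4) = (-27.30, -9.400). Since QZ ⟂ ZW (tangency), |QW| = √(9.4² + 21.6²) = 23.56 regardless of where Z sits on A1. So W lies on both circle(G, 42.87) and circle(Q, 23.56); the below-GK intersection is W = (-27.42, -32.96). Z is the foot of the tangent from W: Z = (-35.94, -13.11).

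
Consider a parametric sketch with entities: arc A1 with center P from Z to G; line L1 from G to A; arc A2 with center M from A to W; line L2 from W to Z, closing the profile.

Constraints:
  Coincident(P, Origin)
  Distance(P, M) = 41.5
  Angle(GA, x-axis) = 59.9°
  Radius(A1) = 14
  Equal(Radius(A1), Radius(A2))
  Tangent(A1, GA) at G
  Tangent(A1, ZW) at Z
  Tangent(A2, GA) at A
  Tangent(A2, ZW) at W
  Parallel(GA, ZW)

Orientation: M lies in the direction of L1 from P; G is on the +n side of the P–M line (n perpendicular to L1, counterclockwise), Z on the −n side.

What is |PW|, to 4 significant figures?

43.80

The slot axis is L1's direction at 59.9°, so u = (cos 59.9°, sin 59.9°) = (0.5015, 0.8652) and n = (−sin 59.9°, cos 59.9°) = (-0.8652, 0.5015). P is at the origin and M lies 41.5 along u from P, so M = 41.5·u = (20.81, 35.90). Tangency of A1 to both parallel lines with radius 14.0 puts G and Z at P ± 14.0·n: G = (-12.11, 7.021), Z = (12.11, -7.021). Equal radii place A and W the same way about M: A = M + 14.0·n = (8.701, 42.92), W = M − 14.0·n = (32.92, 28.88). Then |PW| = |W − P| = 43.80.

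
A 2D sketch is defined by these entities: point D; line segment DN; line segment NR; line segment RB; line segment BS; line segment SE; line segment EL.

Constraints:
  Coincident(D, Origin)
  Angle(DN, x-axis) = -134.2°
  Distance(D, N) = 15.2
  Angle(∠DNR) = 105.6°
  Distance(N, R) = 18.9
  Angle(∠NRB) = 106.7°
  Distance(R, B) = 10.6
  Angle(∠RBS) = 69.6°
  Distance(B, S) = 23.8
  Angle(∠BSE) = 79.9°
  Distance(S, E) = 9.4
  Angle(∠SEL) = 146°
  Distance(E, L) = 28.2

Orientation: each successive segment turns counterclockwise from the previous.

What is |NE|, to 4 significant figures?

0.6734

∠RBS = 69.6° gives BS at 123.9° from the x-axis; with |BS| = 23.8, S = (-4.057, -5.003). ∠BSE = 79.9° gives SE at -136.0° from the x-axis; with |SE| = 9.4, E = (-10.82, -11.53). Then |NE| = |E − N| = 0.6734.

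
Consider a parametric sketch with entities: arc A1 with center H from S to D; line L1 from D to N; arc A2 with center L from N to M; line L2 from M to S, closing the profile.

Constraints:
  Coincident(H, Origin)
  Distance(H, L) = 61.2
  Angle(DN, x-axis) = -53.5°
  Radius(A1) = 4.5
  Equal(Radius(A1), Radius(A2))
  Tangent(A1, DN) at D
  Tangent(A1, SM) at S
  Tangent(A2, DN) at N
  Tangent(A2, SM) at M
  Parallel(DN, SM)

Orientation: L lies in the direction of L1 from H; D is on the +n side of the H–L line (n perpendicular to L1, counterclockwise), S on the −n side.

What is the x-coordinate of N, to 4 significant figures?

40.02

The slot axis is L1's direction at -53.5°, so u = (cos -53.5°, sin -53.5°) = (0.5948, -0.8039) and n = (−sin -53.5°, cos -53.5°) = (0.8039, 0.5948). H is at the origin and L lies 61.2 along u from H, so L = 61.2·u = (36.40, -49.20). Tangency of A1 to both parallel lines with radius 4.5 puts D and S at H ± 4.5·n: D = (3.617, 2.677), S = (-3.617, -2.677). Equal radii place N and M the same way about L: N = L + 4.5·n = (40.02, -46.52), M = L − 4.5·n = (32.79, -51.87). So N.x = 40.02.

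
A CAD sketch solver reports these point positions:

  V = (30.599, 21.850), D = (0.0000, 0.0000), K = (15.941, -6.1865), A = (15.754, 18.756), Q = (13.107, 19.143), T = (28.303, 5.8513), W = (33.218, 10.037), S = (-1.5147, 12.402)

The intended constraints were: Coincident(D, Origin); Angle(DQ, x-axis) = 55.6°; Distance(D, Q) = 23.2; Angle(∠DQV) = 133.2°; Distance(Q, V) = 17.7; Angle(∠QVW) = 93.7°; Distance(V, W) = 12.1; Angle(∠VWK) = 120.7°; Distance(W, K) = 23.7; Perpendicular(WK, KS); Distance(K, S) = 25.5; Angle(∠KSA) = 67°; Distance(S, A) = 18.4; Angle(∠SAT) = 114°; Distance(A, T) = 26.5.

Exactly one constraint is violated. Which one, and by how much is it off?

Distance(A, T) = 26.5 — off by 8.50.

D = (0.00, 0.00) ✓; DQ at 55.60° ✓; |DQ| = 23.20 ✓; ∠DQV = 133.2° ✓; |QV| = 17.70 ✓; ∠QVW = 93.70° ✓; |VW| = 12.10 ✓; ∠VWK = 120.7° ✓; |WK| = 23.70 ✓; ∠(WK, KS) = 90.00° ✓; |KS| = 25.50 ✓; ∠KSA = 67.00° ✓; |SA| = 18.40 ✓; ∠SAT = 114.0° ✓; |AT| = 18.00 ✗.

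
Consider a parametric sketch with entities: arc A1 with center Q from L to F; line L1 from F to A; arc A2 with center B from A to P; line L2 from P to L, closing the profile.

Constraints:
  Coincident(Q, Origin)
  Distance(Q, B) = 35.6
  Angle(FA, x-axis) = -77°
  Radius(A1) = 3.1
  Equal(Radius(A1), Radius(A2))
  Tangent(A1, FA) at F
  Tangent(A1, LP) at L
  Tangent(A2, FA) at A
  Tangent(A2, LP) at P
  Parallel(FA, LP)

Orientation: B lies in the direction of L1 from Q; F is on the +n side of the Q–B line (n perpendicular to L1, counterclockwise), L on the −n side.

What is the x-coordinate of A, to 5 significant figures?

11.029

The slot axis is L1's direction at -77.0°, so u = (cos -77.0°, sin -77.0°) = (0.22495, -0.97437) and n = (−sin -77.0°, cos -77.0°) = (0.97437, 0.22495). Q is at the origin and B lies 35.6 along u from Q, so B = 35.6·u = (8.0083, -34.688). Tangency of A1 to both parallel lines with radius 3.1 puts F and L at Q ± 3.1·n: F = (3.0205, 0.69735), L = (-3.0205, -0.69735). Equal radii place A and P the same way about B: A = B + 3.1·n = (11.029, -33.990), P = B − 3.1·n = (4.9877, -35.385). So A.x = 11.029.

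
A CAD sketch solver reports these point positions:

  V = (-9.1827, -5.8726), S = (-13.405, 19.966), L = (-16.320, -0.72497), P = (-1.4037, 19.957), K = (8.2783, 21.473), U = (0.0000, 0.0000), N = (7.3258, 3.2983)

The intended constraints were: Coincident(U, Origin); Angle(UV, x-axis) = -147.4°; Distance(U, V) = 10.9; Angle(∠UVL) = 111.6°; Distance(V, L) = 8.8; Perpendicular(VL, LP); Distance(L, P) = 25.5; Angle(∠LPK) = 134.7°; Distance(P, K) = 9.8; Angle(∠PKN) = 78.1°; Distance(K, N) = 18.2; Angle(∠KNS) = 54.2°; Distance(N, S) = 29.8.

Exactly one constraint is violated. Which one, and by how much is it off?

Distance(N, S) = 29.8 — off by 3.20.

U = (0.00, 0.00) ✓; UV at -147.4° ✓; |UV| = 10.90 ✓; ∠UVL = 111.6° ✓; |VL| = 8.800 ✓; ∠(VL, LP) = 90.00° ✓; |LP| = 25.50 ✓; ∠LPK = 134.7° ✓; |PK| = 9.800 ✓; ∠PKN = 78.10° ✓; |KN| = 18.20 ✓; ∠KNS = 54.20° ✓; |NS| = 26.60 ✗.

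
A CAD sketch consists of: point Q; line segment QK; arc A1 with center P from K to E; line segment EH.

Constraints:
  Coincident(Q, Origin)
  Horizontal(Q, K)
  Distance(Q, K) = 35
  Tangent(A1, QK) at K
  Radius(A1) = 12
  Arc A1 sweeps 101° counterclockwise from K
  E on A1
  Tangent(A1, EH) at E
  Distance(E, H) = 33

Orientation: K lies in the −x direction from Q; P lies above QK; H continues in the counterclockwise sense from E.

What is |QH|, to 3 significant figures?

55.2

On A1, K sits at bearing -90° from P; a 101° counterclockwise sweep puts E at bearing 11°, so E = P + 12.0·(cos 11°, sin 11°) = (-23.2, 14.3). A1 meets EH tangentially, so PE is at right angles to EH, so EH runs along (−sin 11°, cos 11°); with |EH| = 33.0, H = (-29.5, 46.7). Then |QH| = |H − Q| = 55.2.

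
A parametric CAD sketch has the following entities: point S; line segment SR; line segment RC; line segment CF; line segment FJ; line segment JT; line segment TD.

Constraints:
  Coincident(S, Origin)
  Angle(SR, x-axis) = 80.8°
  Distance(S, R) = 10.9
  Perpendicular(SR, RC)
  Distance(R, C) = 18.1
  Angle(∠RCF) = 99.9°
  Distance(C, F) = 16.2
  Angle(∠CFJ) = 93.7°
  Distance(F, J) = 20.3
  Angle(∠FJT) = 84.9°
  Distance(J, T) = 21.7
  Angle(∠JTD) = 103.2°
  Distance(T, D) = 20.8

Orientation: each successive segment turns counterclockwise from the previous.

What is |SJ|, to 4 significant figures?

9.900

∠RCF = 99.9° gives CF at -109.1° from the x-axis; with |CF| = 16.2, F = (-21.43, -1.655). ∠CFJ = 93.7° gives FJ at -22.80° from the x-axis; with |FJ| = 20.3, J = (-2.712, -9.521). Then |SJ| = |J − S| = 9.900.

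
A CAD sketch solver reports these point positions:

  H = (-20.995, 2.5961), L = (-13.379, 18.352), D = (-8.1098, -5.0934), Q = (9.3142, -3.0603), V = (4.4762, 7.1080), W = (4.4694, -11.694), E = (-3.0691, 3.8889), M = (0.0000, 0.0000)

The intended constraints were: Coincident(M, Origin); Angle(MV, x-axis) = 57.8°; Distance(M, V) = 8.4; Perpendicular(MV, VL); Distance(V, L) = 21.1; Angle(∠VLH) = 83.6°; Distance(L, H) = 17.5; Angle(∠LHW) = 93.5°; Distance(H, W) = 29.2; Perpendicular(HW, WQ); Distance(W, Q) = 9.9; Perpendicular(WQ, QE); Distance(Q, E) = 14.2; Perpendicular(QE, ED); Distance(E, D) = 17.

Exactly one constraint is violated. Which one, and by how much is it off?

Distance(E, D) = 17 — off by 6.70.

M = (0.00, 0.00) ✓; MV at 57.80° ✓; |MV| = 8.400 ✓; ∠(MV, VL) = 90.00° ✓; |VL| = 21.10 ✓; ∠VLH = 83.60° ✓; |LH| = 17.50 ✓; ∠LHW = 93.50° ✓; |HW| = 29.20 ✓; ∠(HW, WQ) = 90.00° ✓; |WQ| = 9.900 ✓; ∠(WQ, QE) = 90.00° ✓; |QE| = 14.20 ✓; ∠(QE, ED) = 90.00° ✓; |ED| = 10.30 ✗.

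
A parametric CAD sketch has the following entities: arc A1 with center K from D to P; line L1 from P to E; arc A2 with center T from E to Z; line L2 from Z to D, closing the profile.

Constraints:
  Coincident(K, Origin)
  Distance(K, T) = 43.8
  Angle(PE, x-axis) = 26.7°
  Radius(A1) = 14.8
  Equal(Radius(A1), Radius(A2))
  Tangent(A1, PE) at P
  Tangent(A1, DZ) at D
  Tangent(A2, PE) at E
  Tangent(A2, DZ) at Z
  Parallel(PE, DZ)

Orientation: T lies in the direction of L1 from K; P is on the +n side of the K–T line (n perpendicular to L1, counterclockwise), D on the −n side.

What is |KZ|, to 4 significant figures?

46.23

Tangency of A1 to both parallel lines with radius 14.8 puts P and D at K ± 14.8·n: P = (-6.650, 13.22), D = (6.650, -13.22). Equal radii place E and Z the same way about T: E = T + 14.8·n = (32.48, 32.90), Z = T − 14.8·n = (45.78, 6.458). Then |KZ| = |Z − K| = 46.23.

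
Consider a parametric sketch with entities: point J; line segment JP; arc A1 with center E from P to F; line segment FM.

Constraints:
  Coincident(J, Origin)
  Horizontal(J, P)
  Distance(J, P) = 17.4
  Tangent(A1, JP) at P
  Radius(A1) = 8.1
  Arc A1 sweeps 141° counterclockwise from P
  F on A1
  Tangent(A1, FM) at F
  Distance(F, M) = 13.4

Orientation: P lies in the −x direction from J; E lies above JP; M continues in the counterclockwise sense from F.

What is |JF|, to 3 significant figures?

18.9

J is at the origin; JP is horizontal with |JP| = 17.4 and P on the −x side, so P = (-17.4, 0.00). Since A1 is tangent to JP there, EP ⟂ JP, so E = P + (0, 8.1) = (-17.4, 8.10). On A1, P sits at bearing -90° from E; a 141° counterclockwise sweep puts F at bearing 51°, so F = E + 8.1·(cos 51°, sin 51°) = (-12.3, 14.4). Then |JF| = |F − J| = 18.9.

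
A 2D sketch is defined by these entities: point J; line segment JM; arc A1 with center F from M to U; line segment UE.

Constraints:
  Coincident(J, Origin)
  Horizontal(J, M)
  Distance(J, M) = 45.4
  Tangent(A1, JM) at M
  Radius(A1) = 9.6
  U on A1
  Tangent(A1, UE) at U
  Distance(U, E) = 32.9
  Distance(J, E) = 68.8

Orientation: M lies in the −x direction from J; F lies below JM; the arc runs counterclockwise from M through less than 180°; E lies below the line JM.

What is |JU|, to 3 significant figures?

55.9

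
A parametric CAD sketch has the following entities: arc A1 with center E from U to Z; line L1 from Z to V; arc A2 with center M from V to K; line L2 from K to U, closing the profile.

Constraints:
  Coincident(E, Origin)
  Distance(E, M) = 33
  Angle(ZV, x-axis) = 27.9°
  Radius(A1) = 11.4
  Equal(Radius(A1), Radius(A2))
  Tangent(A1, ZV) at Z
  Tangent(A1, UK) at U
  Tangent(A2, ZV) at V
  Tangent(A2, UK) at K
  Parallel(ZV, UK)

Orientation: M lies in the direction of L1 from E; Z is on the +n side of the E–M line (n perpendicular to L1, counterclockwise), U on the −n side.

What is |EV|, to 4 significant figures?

34.91

Tangency of A1 to both parallel lines with radius 11.4 puts Z and U at E ± 11.4·n: Z = (-5.334, 10.07), U = (5.334, -10.07). Equal radii place V and K the same way about M: V = M + 11.4·n = (23.83, 25.52), K = M − 11.4·n = (34.50, 5.367). Then |EV| = |V − E| = 34.91.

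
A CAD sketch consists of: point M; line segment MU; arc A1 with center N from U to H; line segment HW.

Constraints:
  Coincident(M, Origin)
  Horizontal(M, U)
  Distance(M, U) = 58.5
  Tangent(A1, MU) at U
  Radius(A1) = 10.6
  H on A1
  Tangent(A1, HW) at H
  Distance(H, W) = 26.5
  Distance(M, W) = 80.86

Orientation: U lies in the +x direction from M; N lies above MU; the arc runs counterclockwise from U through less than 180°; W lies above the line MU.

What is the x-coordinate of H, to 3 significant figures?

69.0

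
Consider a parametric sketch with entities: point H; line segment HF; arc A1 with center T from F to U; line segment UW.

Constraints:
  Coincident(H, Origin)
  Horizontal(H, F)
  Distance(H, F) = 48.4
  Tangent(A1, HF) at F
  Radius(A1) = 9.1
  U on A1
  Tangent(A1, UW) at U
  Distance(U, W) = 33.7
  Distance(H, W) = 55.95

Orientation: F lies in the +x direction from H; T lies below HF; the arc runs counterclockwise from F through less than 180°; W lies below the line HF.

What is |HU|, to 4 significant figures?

40.22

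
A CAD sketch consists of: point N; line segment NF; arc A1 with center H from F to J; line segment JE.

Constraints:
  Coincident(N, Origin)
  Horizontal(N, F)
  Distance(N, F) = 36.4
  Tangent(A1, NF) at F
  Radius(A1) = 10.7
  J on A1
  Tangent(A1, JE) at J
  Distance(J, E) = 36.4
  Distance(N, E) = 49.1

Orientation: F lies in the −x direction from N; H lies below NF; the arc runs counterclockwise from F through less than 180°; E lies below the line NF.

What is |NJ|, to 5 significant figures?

47.805

N is at the origin; NF is horizontal with |NF| = 36.4 and F on the −x side, so F = (-36.400, 0.0000). Tangency of A1 to NF means the radius HF is perpendicular to NF, so H = F + (0, -10.7) = (-36.400, -10.700). Since HJ ⟂ JE (tangency), |HE| = √(10.7² + 36.4²) = 37.940 regardless of where J sits on A1. So E lies on both circle(N, 49.1) and circle(H, 37.940); the below-NF intersection is E = (-19.924, -44.876). J is the foot of the tangent from E: J = (-44.337, -17.876).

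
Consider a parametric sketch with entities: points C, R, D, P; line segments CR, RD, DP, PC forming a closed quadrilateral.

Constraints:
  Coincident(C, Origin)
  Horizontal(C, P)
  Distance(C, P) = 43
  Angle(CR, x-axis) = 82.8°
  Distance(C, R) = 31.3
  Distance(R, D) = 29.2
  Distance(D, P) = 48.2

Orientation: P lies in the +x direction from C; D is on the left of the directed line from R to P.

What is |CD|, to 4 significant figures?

54.44

Checks: |CP| = 43.00 ✓; |CR| = 31.30 ✓; |RD| = 29.20 ✓; |DP| = 48.20 ✓.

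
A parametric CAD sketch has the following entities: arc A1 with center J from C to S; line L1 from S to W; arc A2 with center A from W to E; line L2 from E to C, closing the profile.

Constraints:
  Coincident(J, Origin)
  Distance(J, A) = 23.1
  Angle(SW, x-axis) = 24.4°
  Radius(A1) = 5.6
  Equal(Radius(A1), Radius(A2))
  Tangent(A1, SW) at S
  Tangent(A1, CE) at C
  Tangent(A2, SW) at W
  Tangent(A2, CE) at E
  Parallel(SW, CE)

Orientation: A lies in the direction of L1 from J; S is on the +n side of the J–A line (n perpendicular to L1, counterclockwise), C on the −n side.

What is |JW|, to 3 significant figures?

23.8

Tangency of A1 to both parallel lines with radius 5.6 puts S and C at J ± 5.6·n: S = (-2.31, 5.10), C = (2.31, -5.10). Equal radii place W and E the same way about A: W = A + 5.6·n = (18.7, 14.6), E = A − 5.6·n = (23.4, 4.44). Then |JW| = |W − J| = 23.8.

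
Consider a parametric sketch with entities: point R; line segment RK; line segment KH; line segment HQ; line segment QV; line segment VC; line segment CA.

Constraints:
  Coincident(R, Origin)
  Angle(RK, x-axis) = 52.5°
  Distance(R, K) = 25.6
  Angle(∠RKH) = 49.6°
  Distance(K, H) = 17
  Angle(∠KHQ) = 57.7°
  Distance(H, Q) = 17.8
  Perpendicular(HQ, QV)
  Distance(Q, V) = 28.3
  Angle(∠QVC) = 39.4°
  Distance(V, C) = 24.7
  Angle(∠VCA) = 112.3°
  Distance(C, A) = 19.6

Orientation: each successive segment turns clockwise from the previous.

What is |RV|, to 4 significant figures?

38.39

∠KHQ = 57.7° gives HQ at 159.8° from the x-axis; with |HQ| = 17.8, Q = (2.443, 9.834). HQ ⟂ QV, so QV runs at 69.80°; with |QV| = 28.3, V = (12.21, 36.39). Then |RV| = |V − R| = 38.39.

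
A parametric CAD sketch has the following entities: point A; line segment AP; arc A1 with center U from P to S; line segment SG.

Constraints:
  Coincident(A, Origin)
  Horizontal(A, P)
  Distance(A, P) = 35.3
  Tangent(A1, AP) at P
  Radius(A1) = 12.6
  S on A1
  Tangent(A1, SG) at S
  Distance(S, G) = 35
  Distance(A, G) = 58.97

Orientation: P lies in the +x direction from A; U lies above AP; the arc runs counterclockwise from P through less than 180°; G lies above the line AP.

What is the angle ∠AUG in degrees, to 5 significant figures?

104.30°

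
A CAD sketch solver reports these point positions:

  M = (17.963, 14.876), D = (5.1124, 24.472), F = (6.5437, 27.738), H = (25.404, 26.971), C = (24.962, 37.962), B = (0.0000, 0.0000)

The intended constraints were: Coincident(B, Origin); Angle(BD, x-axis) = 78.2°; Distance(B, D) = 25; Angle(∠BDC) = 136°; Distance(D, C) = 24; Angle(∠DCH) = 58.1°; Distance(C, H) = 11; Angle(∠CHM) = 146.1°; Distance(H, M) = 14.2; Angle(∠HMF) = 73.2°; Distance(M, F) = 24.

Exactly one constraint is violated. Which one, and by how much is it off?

Distance(M, F) = 24 — off by 6.80.

B = (0.00, 0.00) ✓; BD at 78.20° ✓; |BD| = 25.00 ✓; ∠BDC = 136.0° ✓; |DC| = 24.00 ✓; ∠DCH = 58.10° ✓; |CH| = 11.00 ✓; ∠CHM = 146.1° ✓; |HM| = 14.20 ✓; ∠HMF = 73.20° ✓; |MF| = 17.20 ✗.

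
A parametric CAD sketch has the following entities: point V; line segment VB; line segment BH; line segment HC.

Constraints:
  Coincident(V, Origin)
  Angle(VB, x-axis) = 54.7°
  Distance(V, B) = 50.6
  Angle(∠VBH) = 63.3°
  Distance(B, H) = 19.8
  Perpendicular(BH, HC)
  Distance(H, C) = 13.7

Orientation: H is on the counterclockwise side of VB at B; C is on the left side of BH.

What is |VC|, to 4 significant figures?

31.64

V is at the origin; VB runs at 54.7° with length 50.6, so B = 50.6·(cos 54.7°, sin 54.7°) = (29.24, 41.30). ∠VBH = 63.3°, so BH runs at 54.7° + (180° − 63.3°) = 171.4° from the x-axis; with |BH| = 19.8, H = B + 19.8·(cos 171.4°, sin 171.4°) = (9.662, 44.26). The perpendicularity gives HC at right angles to BH; with |HC| = 13.7 on the left of BH, C = H + 13.7·(-0.1495, -0.9888) = (7.614, 30.71). Then |VC| = |C − V| = 31.64.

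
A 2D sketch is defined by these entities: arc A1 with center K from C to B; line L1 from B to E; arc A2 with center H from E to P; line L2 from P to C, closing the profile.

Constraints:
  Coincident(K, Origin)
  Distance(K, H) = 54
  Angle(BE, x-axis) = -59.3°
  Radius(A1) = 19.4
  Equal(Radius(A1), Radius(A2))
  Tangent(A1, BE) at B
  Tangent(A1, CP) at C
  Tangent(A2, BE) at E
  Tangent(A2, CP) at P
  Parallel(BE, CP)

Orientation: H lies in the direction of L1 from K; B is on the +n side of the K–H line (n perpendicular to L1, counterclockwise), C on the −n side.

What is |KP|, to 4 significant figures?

57.38

The slot axis is L1's direction at -59.3°, so u = (cos -59.3°, sin -59.3°) = (0.5105, -0.8599) and n = (−sin -59.3°, cos -59.3°) = (0.8599, 0.5105). K is at the origin and H lies 54.0 along u from K, so H = 54.0·u = (27.57, -46.43). Tangency of A1 to both parallel lines with radius 19.4 puts B and C at K ± 19.4·n: B = (16.68, 9.905), C = (-16.68, -9.905). Equal radii place E and P the same way about H: E = H + 19.4·n = (44.25, -36.53), P = H − 19.4·n = (10.89, -56.34). Then |KP| = |P − K| = 57.38.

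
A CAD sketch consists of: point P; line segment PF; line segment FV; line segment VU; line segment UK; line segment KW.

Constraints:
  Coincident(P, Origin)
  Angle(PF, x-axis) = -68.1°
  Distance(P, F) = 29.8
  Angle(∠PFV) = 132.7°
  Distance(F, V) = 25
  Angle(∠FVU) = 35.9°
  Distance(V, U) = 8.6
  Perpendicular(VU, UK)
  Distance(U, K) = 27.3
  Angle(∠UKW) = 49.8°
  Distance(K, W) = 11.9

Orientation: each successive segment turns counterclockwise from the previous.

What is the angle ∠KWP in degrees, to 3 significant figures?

52.5°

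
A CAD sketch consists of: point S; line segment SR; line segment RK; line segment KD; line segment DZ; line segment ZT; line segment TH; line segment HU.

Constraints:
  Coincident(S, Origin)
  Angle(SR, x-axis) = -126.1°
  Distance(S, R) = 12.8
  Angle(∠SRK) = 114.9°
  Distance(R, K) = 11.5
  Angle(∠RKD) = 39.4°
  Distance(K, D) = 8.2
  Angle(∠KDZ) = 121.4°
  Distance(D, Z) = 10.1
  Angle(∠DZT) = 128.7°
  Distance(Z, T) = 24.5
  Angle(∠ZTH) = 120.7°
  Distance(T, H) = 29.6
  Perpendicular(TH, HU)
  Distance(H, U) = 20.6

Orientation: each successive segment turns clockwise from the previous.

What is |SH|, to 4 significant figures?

56.80

S is at the origin; SR runs at -126.1° with length 12.8, so R = (-7.542, -10.34). ∠SRK = 114.9° gives RK at 168.8° from the x-axis; with |RK| = 11.5, K = (-18.82, -8.109). ∠RKD = 39.4° gives KD at 28.20° from the x-axis; with |KD| = 8.2, D = (-11.60, -4.234). ∠KDZ = 121.4° gives DZ at -30.40° from the x-axis; with |DZ| = 10.1, Z = (-2.885, -9.345). ∠DZT = 128.7° gives ZT at -81.70° from the x-axis; with |ZT| = 24.5, T = (0.6521, -33.59). ∠ZTH = 120.7° gives TH at -141.0° from the x-axis; with |TH| = 29.6, H = (-22.35, -52.22). Then |SH| = |H − S| = 56.80.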